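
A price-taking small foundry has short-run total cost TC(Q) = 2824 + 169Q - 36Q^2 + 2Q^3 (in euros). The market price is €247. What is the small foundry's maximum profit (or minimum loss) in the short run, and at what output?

AVC = 169 - 36Q + 2Q^2; min AVC = €7 at Q = 9. Since P = €247 ≥ min AVC, the firm produces.
With MC = 169 - 72Q + 6Q^2, P = MC on the upward-sloping part at Q* = 13.
TR = 247·13 = 3211. TC = 2824 + 507 = 3331. Profit = 3211 − 3331 = -€120.
Shutting down would mean losing the fixed cost of €2824, so operating at a loss of €120 is better by €2704.

Profit = -€120 at Q = 13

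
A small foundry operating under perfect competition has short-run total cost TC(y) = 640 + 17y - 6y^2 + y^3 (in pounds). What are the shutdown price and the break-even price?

Shutdown price = min AVC. AVC = 17 - 6y + y^2, with vertex at y = 3 and minimum £8.
ATC = 640/y + 17 - 6y + y^2. Setting dATC/dy = −640/y^2 − 6 + 2y = 0 gives y = 8 (since 2·8^3 − 6·8^2 = 640).
min ATC = 640/8 + 17 − 6·8 + 8^2 = £113. That is the break-even price.
Between these two prices the firm operates at a loss; above £113 it earns a profit.

Shutdown price = £8; break-even price = £113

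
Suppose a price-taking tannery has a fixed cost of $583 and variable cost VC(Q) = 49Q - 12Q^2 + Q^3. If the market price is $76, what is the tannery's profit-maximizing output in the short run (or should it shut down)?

Produce at Q = 9

Variable cost is VC = 49Q - 12Q^2 + Q^3, so AVC = VC/Q = 49 - 12Q + Q^2 and MC = dTC/dQ = 49 - 24Q + 3Q^2.
The AVC parabola has its vertex at Q = 12/2 = 6, where AVC = 49 - 12·6 + 6^2 = $13.
Since P = $76 ≥ min AVC = $13, price covers variable cost and the firm should produce.
Set P = MC: 76 = 49 - 24Q + 3Q^2 → -27 - 24Q + 3Q^2 = 0. The roots are Q = -1 and Q = 9; the profit-maximizing output is on the rising part of MC, so Q* = 9.
Check: AVC at Q = 9 is $22 ≤ P, so revenue covers variable cost.
Profit = P·Q − TC = 76·9 − 781 = -$97, a loss, but smaller than the $583 fixed cost the firm would lose by shutting down.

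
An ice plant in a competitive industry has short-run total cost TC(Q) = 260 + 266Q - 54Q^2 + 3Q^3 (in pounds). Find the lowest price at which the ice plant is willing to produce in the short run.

£23 per unit

The firm shuts down when price falls below the minimum of average variable cost. AVC = VC/Q = 266 - 54Q + 3Q^2.
dAVC/dQ = -54 + 6Q = 0 gives Q = 9. min AVC = 266 - 54·9 + 3·9^2 = 23.
For P < £23 the firm produces nothing.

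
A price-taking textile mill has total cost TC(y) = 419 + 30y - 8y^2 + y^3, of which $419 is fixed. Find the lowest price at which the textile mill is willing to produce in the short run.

The firm shuts down when price falls below the minimum of average variable cost. AVC = VC/y = 30 - 8y + y^2.
At the minimum of AVC, MC = AVC. MC = 30 - 16y + 3y^2; setting MC = AVC gives 2y^2 - 8y = 0, so y = 4. min AVC = 14.
The firm shuts down for any P below $14.

$14 per unit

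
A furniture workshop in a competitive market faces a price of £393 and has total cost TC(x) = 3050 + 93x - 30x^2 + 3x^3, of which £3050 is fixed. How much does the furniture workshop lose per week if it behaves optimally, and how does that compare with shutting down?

Profit = -£50 at x = 10

AVC = 93 - 30x + 3x^2; min AVC = £18 at x = 5. Since P = £393 ≥ min AVC, the firm produces.
With MC = 93 - 60x + 9x^2, P = MC on the upward-sloping part at x* = 10.
TR = 393·10 = 3930. TC = 3050 + 930 = 3980. Profit = 3930 − 3980 = -£50.
By producing, the firm covers all variable cost plus £3000 of fixed cost; shutting down would lose the full £3050.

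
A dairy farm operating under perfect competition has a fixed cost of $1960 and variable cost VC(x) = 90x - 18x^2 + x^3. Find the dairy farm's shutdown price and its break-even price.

Shutdown price = min AVC. AVC = 90 - 18x + x^2, with vertex at x = 9 and minimum $9.
ATC = 1960/x + 90 - 18x + x^2. Setting dATC/dx = −1960/x^2 − 18 + 2x = 0 gives x = 14 (since 2·14^3 − 18·14^2 = 1960).
min ATC = 1960/14 + 90 − 18·14 + 14^2 = $174. That is the break-even price.
For $9 ≤ P < $174 the firm produces at a loss; below $9 it shuts down.

Shutdown price = $9; break-even price = $174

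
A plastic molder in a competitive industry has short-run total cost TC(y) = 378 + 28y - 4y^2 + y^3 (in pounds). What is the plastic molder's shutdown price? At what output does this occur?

£24 per unit, at y = 2

The shutdown price is the minimum of AVC. VC = 28y - 4y^2 + y^3, so AVC = 28 - 4y + y^2.
dAVC/dy = -4 + 2y = 0 gives y = 2. min AVC = 28 - 4·2 + 2^2 = 24.
The firm shuts down for any P below £24.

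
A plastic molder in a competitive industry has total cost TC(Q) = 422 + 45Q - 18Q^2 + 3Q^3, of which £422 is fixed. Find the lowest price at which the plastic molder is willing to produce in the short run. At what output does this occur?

£18 per unit, at Q = 3

Short-run supply begins at min AVC. From VC = 45Q - 18Q^2 + 3Q^3, AVC = 45 - 18Q + 3Q^2.
dAVC/dQ = -18 + 6Q = 0 gives Q = 3. min AVC = 45 - 18·3 + 3·3^2 = 18.
The firm shuts down for any P below £18.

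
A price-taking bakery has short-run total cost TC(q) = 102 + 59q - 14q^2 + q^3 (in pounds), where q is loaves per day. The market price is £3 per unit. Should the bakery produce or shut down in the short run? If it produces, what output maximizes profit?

Strip out fixed cost: VC = 59q - 14q^2 + q^3. Then AVC = 59 - 14q + q^2 and MC = 59 - 28q + 3q^2.
The AVC parabola has its vertex at q = 14/2 = 7, where AVC = 59 - 14·7 + 7^2 = £10.
Since P = £3 < min AVC = £10, price fails to cover variable cost at any output.
Shutting down limits the loss to fixed cost, £102.

Shut down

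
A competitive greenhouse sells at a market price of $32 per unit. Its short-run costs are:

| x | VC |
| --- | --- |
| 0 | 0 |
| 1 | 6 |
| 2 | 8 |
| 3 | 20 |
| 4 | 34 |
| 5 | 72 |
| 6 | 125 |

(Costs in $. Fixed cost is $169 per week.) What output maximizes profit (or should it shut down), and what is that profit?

Profit at each row (π = 32x − TC): x=0: -169; x=1: -143; x=2: -113; x=3: -93; x=4: -75; x=5: -81; x=6: -102.
Profit is maximized at x = 4. AVC there is 34/4 = $8.50 ≤ P, so producing beats shutting down (which would give -$169).

x = 4; profit = -$75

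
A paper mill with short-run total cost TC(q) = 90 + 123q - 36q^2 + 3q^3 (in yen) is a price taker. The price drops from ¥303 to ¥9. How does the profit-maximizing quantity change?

AVC = 123 - 36q + 3q^2, minimized at q = 6 where min AVC = ¥15. MC = 123 - 72q + 9q^2.
At P = ¥303 ≥ min AVC, set P = MC on the rising branch: q = 10.
At P = ¥9 < min AVC = ¥15, price no longer covers variable cost at any output, so the firm shuts down: q = 0.

Output falls from 10 to 0 (the firm shuts down)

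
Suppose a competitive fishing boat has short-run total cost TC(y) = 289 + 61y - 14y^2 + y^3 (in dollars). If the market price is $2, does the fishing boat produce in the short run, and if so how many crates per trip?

Shut down

From TC, MC = TC'(y) = 61 - 28y + 3y^2 and AVC = VC/y = 61 - 14y + y^2.
AVC hits its minimum where MC = AVC, at y = 7, giving min AVC = 61 - 14·7 + 7^2 = $12.
P = $2 lies below min AVC = $12; no output level covers variable cost.
Shutting down limits the loss to fixed cost, $289.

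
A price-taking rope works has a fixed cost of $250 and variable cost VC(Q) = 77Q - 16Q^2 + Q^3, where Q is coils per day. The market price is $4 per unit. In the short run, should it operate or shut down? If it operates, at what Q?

Shut down

Strip out fixed cost: VC = 77Q - 16Q^2 + Q^3. Then AVC = 77 - 16Q + Q^2 and MC = 77 - 32Q + 3Q^2.
AVC hits its minimum where MC = AVC, at Q = 8, giving min AVC = 77 - 16·8 + 8^2 = $13.
With P < min AVC ($4 < $13), every unit sold adds to the loss.
Best response: produce nothing and absorb the $250 fixed cost.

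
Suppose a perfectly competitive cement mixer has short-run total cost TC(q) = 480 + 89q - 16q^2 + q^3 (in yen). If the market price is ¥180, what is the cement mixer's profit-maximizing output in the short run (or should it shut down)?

From TC, MC = TC'(q) = 89 - 32q + 3q^2 and AVC = VC/q = 89 - 16q + q^2.
AVC is minimized where dAVC/dq = -16 + 2q = 0, at q = 8; min AVC = 89 - 16·8 + 8^2 = ¥25.
Because ¥180 ≥ ¥25, revenue can cover variable cost; the firm operates.
P = MC gives -91 - 32q + 3q^2 = 0, with roots -7/3 and 13. Take the larger (rising MC): q* = 13.
Check: AVC at q = 13 is ¥50 ≤ P, so revenue covers variable cost.
Profit = P·q − TC = 180·13 − 1130 = ¥1210.

Produce at q = 13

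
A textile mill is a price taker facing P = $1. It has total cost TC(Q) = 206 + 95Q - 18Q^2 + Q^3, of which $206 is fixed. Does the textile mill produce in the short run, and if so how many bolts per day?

Shut down

Strip out fixed cost: VC = 95Q - 18Q^2 + Q^3. Then AVC = 95 - 18Q + Q^2 and MC = 95 - 36Q + 3Q^2.
AVC is minimized where dAVC/dQ = -18 + 2Q = 0, at Q = 9; min AVC = 95 - 18·9 + 9^2 = $14.
P = $1 lies below min AVC = $14; no output level covers variable cost.
Shutting down limits the loss to fixed cost, $206.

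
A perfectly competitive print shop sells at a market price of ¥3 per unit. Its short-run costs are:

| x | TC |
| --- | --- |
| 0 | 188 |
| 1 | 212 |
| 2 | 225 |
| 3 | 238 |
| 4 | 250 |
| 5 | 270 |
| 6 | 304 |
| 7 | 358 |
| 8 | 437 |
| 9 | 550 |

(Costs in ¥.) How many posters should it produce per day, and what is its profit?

Compute π = P·x − TC at each output: x=0: -188; x=1: -209; x=2: -219; x=3: -229; x=4: -238; x=5: -255; x=6: -286; x=7: -337; x=8: -413; x=9: -523.
Profit is highest at x = 0. Equivalently, the lowest AVC in the table is 62/4 ≈ ¥15.50 at x = 4, and P = ¥3 falls below it — price never covers variable cost, so the firm shuts down and loses only its fixed cost.

x = 0 (shut down); profit = -¥188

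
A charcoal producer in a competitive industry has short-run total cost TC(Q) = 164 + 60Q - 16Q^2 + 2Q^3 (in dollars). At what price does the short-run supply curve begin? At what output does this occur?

$28 per unit, at Q = 4

The shutdown price is the minimum of AVC. VC = 60Q - 16Q^2 + 2Q^3, so AVC = 60 - 16Q + 2Q^2.
At the minimum of AVC, MC = AVC. MC = 60 - 32Q + 6Q^2; setting MC = AVC gives 4Q^2 - 16Q = 0, so Q = 4. min AVC = 28.
For P < $28 the firm produces nothing.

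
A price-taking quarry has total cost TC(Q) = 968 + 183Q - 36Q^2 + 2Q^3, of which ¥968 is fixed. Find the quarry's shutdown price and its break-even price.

Shutdown price = ¥21; break-even price = ¥117

AVC = 183 - 36Q + 2Q^2; minimized at Q = 9, giving min AVC = ¥21. That is the shutdown price.
ATC = 968/Q + 183 - 36Q + 2Q^2. Setting dATC/dQ = −968/Q^2 − 36 + 4Q = 0 gives Q = 11 (since 4·11^3 − 36·11^2 = 968).
min ATC = 968/11 + 183 − 36·11 + 2·11^2 = ¥117. That is the break-even price.
For ¥21 ≤ P < ¥117 the firm produces at a loss; below ¥21 it shuts down.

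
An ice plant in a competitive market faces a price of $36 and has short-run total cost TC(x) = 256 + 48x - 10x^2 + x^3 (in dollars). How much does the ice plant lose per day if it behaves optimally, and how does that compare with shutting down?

Profit = -$184 at x = 6

AVC = 48 - 10x + x^2; min AVC = $23 at x = 5. Since P = $36 ≥ min AVC, the firm produces.
With MC = 48 - 20x + 3x^2, P = MC on the upward-sloping part at x* = 6.
TR = 36·6 = 216. TC = 256 + 144 = 400. Profit = 216 − 400 = -$184.
By producing, the firm covers all variable cost plus $72 of fixed cost; shutting down would lose the full $256.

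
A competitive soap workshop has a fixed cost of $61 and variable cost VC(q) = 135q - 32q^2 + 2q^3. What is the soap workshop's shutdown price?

$7 per unit

The shutdown price is the minimum of AVC. VC = 135q - 32q^2 + 2q^3, so AVC = 135 - 32q + 2q^2.
At the minimum of AVC, MC = AVC. MC = 135 - 64q + 6q^2; setting MC = AVC gives 4q^2 - 32q = 0, so q = 8. min AVC = 7.
So the shutdown price is $7.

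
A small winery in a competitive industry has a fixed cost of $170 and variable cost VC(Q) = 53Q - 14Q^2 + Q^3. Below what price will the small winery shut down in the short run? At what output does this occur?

$4 per unit, at Q = 7

Short-run supply begins at min AVC. From VC = 53Q - 14Q^2 + Q^3, AVC = 53 - 14Q + Q^2.
At the minimum of AVC, MC = AVC. MC = 53 - 28Q + 3Q^2; setting MC = AVC gives 2Q^2 - 14Q = 0, so Q = 7. min AVC = 4.
So the shutdown price is $4.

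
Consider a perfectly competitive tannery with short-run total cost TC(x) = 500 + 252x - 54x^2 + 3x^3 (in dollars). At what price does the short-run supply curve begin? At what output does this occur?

The firm shuts down when price falls below the minimum of average variable cost. AVC = VC/x = 252 - 54x + 3x^2.
dAVC/dx = -54 + 6x = 0 gives x = 9. min AVC = 252 - 54·9 + 3·9^2 = 9.
The firm shuts down for any P below $9.

$9 per unit, at x = 9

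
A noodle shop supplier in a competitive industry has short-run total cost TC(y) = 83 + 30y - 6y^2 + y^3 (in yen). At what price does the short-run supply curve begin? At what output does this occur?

¥21 per unit, at y = 3

The firm shuts down when price falls below the minimum of average variable cost. AVC = VC/y = 30 - 6y + y^2.
dAVC/dy = -6 + 2y = 0 gives y = 3. min AVC = 30 - 6·3 + 3^2 = 21.
For P < ¥21 the firm produces nothing.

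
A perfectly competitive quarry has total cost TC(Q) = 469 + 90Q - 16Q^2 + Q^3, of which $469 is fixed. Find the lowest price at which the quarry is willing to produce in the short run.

$26 per unit

Short-run supply begins at min AVC. From VC = 90Q - 16Q^2 + Q^3, AVC = 90 - 16Q + Q^2.
At the minimum of AVC, MC = AVC. MC = 90 - 32Q + 3Q^2; setting MC = AVC gives 2Q^2 - 16Q = 0, so Q = 8. min AVC = 26.
The firm shuts down for any P below $26.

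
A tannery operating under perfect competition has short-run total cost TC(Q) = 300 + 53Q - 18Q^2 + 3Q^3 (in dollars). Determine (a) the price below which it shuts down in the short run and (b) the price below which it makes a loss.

Shutdown price = $26; break-even price = $98

Shutdown price = min AVC. AVC = 53 - 18Q + 3Q^2, with vertex at Q = 3 and minimum $26.
ATC = 300/Q + 53 - 18Q + 3Q^2. Setting dATC/dQ = −300/Q^2 − 18 + 6Q = 0 gives Q = 5 (since 6·5^3 − 18·5^2 = 300).
min ATC = 300/5 + 53 − 18·5 + 3·5^2 = $98. That is the break-even price.
Between these two prices the firm operates at a loss; above $98 it earns a profit.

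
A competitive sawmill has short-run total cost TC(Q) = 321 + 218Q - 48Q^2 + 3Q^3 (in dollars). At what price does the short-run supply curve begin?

Short-run supply begins at min AVC. From VC = 218Q - 48Q^2 + 3Q^3, AVC = 218 - 48Q + 3Q^2.
At the minimum of AVC, MC = AVC. MC = 218 - 96Q + 9Q^2; setting MC = AVC gives 6Q^2 - 48Q = 0, so Q = 8. min AVC = 26.
For P < $26 the firm produces nothing.

$26 per unit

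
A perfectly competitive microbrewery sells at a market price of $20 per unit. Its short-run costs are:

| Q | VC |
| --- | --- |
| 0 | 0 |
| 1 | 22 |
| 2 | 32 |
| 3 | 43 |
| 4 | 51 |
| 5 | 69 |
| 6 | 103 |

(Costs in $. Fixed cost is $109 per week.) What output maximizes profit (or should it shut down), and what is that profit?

Q = 5; profit = -$78

Profit at each row (π = 20Q − TC): Q=0: -109; Q=1: -111; Q=2: -101; Q=3: -92; Q=4: -80; Q=5: -78; Q=6: -92.
Profit is maximized at Q = 5. AVC there is 69/5 = $13.80 ≤ P, so producing beats shutting down (which would give -$109).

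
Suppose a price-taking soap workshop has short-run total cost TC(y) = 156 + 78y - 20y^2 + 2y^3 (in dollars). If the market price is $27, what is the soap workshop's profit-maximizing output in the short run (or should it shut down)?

Strip out fixed cost: VC = 78y - 20y^2 + 2y^3. Then AVC = 78 - 20y + 2y^2 and MC = 78 - 40y + 6y^2.
AVC is minimized where dAVC/dy = -20 + 4y = 0, at y = 5; min AVC = 78 - 20·5 + 2·5^2 = $28.
With P < min AVC ($27 < $28), every unit sold adds to the loss.
The firm minimizes its loss by shutting down and losing only its fixed cost of $156.

Shut down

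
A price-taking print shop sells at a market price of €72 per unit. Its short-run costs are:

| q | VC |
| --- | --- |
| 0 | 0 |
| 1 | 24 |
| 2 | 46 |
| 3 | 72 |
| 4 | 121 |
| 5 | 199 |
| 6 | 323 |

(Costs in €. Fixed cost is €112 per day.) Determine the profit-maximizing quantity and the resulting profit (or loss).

Profit at each row (π = 72q − TC): q=0: -112; q=1: -64; q=2: -14; q=3: 32; q=4: 55; q=5: 49; q=6: -3.
Profit is maximized at q = 4. AVC there is 121/4 = €30.25 ≤ P, so producing beats shutting down (which would give -€112).

q = 4; profit = €55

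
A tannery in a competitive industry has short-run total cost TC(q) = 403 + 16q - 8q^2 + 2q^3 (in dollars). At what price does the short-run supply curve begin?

$8 per unit

The firm shuts down when price falls below the minimum of average variable cost. AVC = VC/q = 16 - 8q + 2q^2.
At the minimum of AVC, MC = AVC. MC = 16 - 16q + 6q^2; setting MC = AVC gives 4q^2 - 8q = 0, so q = 2. min AVC = 8.
So the shutdown price is $8.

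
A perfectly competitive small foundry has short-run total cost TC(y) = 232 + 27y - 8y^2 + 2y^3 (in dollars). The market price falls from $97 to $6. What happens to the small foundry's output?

AVC = 27 - 8y + 2y^2, minimized at y = 2 where min AVC = $19. MC = 27 - 16y + 6y^2.
With P = $97 above the shutdown price, P = MC gives y = 5.
At P = $6 < min AVC = $19, price no longer covers variable cost at any output, so the firm shuts down: y = 0.

Output falls from 5 to 0 (the firm shuts down)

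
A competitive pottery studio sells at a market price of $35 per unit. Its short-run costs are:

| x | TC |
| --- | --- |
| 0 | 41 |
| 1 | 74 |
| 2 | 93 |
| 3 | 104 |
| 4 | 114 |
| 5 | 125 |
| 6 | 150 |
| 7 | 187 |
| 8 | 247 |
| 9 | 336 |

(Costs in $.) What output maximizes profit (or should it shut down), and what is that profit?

Profit at each row (π = 35x − TC): x=0: -41; x=1: -39; x=2: -23; x=3: 1; x=4: 26; x=5: 50; x=6: 60; x=7: 58; x=8: 33; x=9: -21.
Profit is maximized at x = 6. AVC there is 109/6 = $18.17 ≤ P, so producing beats shutting down (which would give -$41).

x = 6; profit = $60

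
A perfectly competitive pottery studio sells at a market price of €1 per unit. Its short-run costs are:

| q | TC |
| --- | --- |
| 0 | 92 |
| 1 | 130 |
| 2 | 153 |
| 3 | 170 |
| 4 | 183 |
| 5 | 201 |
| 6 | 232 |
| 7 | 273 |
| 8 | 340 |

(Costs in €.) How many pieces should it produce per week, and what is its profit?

Tabulate TR − TC: q=0: -92; q=1: -129; q=2: -151; q=3: -167; q=4: -179; q=5: -196; q=6: -226; q=7: -266; q=8: -332.
Profit is highest at q = 0. Equivalently, the lowest AVC in the table is 109/5 ≈ €21.80 at q = 5, and P = €1 falls below it — price never covers variable cost, so the firm shuts down and loses only its fixed cost.

q = 0 (shut down); profit = -€92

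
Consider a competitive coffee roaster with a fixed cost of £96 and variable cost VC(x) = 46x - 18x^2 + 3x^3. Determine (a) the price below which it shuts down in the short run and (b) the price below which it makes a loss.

AVC = 46 - 18x + 3x^2; minimized at x = 3, giving min AVC = £19. That is the shutdown price.
ATC = 96/x + 46 - 18x + 3x^2. Setting dATC/dx = −96/x^2 − 18 + 6x = 0 gives x = 4 (since 6·4^3 − 18·4^2 = 96).
min ATC = 96/4 + 46 − 18·4 + 3·4^2 = £46. That is the break-even price.
For £19 ≤ P < £46 the firm produces at a loss; below £19 it shuts down.

Shutdown price = £19; break-even price = £46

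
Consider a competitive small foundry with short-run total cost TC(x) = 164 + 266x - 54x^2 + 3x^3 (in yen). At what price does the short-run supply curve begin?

¥23 per unit

The firm shuts down when price falls below the minimum of average variable cost. AVC = VC/x = 266 - 54x + 3x^2.
dAVC/dx = -54 + 6x = 0 gives x = 9. min AVC = 266 - 54·9 + 3·9^2 = 23.
So the shutdown price is ¥23.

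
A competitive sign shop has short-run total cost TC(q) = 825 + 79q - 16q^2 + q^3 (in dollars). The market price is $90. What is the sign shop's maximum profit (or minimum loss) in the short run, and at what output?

AVC = 79 - 16q + q^2 has its minimum $15 at q = 8; price $90 clears that bar, so the firm operates.
MC = 79 - 32q + 3q^2. Setting P = MC and taking the root on the rising branch gives q* = 11.
TR = 90·11 = 990. TC = 825 + 264 = 1089. Profit = 990 − 1089 = -$99.
By producing, the firm covers all variable cost plus $726 of fixed cost; shutting down would lose the full $825.

Profit = -$99 at q = 11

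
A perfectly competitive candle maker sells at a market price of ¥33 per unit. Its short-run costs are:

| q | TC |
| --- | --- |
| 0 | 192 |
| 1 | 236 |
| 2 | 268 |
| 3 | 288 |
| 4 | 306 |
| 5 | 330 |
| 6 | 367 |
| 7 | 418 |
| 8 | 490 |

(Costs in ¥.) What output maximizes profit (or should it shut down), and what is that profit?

q = 5; profit = -¥165

Profit at each row (π = 33q − TC): q=0: -192; q=1: -203; q=2: -202; q=3: -189; q=4: -174; q=5: -165; q=6: -169; q=7: -187; q=8: -226.
Profit is maximized at q = 5. AVC there is 138/5 = ¥27.60 ≤ P, so producing beats shutting down (which would give -¥192).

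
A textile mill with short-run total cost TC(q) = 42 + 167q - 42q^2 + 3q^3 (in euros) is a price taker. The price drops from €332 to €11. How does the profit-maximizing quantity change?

MC = 167 - 84q + 9q^2; the shutdown threshold is min AVC = €20 (at q = 7).
At P = €332 ≥ min AVC, set P = MC on the rising branch: q = 11.
At P = €11 < min AVC = €20, price no longer covers variable cost at any output, so the firm shuts down: q = 0.

Output falls from 11 to 0 (the firm shuts down)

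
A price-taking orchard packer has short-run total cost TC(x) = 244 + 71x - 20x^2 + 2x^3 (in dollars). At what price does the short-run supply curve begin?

Short-run supply begins at min AVC. From VC = 71x - 20x^2 + 2x^3, AVC = 71 - 20x + 2x^2.
dAVC/dx = -20 + 4x = 0 gives x = 5. min AVC = 71 - 20·5 + 2·5^2 = 21.
For P < $21 the firm produces nothing.

$21 per unit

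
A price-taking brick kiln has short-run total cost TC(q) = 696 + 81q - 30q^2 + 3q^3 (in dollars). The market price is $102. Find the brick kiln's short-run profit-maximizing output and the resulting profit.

Profit = -$108 at q = 7

AVC = 81 - 30q + 3q^2; min AVC = $6 at q = 5. Since P = $102 ≥ min AVC, the firm produces.
MC = 81 - 60q + 9q^2. Setting P = MC and taking the root on the rising branch gives q* = 7.
TR = 102·7 = 714. TC = 696 + 126 = 822. Profit = 714 − 822 = -$108.
Shutting down would mean losing the fixed cost of $696, so operating at a loss of $108 is better by $588.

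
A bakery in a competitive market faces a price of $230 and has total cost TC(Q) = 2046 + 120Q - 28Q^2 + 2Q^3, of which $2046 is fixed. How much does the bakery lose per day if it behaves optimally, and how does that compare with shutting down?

Profit = -$110 at Q = 11

AVC = 120 - 28Q + 2Q^2; min AVC = $22 at Q = 7. Since P = $230 ≥ min AVC, the firm produces.
With MC = 120 - 56Q + 6Q^2, P = MC on the upward-sloping part at Q* = 11.
TR = 230·11 = 2530. TC = 2046 + 594 = 2640. Profit = 2530 − 2640 = -$110.
Shutting down would mean losing the fixed cost of $2046, so operating at a loss of $110 is better by $1936.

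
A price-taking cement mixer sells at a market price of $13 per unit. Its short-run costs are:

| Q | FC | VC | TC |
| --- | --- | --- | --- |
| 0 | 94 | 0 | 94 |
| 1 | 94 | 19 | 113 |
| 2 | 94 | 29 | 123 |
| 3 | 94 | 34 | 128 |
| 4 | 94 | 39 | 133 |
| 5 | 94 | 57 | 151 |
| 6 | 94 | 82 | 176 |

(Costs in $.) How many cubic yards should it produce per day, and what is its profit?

Q = 4; profit = -$81

Profit at each row (π = 13Q − TC): Q=0: -94; Q=1: -100; Q=2: -97; Q=3: -89; Q=4: -81; Q=5: -86; Q=6: -98.
Profit is maximized at Q = 4. AVC there is 39/4 = $9.75 ≤ P, so producing beats shutting down (which would give -$94).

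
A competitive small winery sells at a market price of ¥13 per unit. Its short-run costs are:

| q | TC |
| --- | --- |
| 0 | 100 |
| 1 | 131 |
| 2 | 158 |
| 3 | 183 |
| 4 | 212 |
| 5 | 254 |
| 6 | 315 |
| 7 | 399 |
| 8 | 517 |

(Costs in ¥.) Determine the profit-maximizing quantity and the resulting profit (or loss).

Compute π = P·q − TC at each output: q=0: -100; q=1: -118; q=2: -132; q=3: -144; q=4: -160; q=5: -189; q=6: -237; q=7: -308; q=8: -413.
Profit is highest at q = 0. Equivalently, the lowest AVC in the table is 83/3 ≈ ¥27.67 at q = 3, and P = ¥13 falls below it — price never covers variable cost, so the firm shuts down and loses only its fixed cost.

q = 0 (shut down); profit = -¥100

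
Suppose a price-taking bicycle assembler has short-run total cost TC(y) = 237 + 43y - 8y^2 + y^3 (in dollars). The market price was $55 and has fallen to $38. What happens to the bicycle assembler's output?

AVC = 43 - 8y + y^2, minimized at y = 4 where min AVC = $27. MC = 43 - 16y + 3y^2.
With P = $55 above the shutdown price, P = MC gives y = 6.
At P = $38 ≥ min AVC, set P = MC: y = 5. The firm stays open but cuts output.

Output falls from 6 to 5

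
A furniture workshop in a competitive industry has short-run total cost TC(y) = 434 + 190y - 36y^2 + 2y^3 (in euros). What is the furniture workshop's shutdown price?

Short-run supply begins at min AVC. From VC = 190y - 36y^2 + 2y^3, AVC = 190 - 36y + 2y^2.
dAVC/dy = -36 + 4y = 0 gives y = 9. min AVC = 190 - 36·9 + 2·9^2 = 28.
For P < €28 the firm produces nothing.

€28 per unit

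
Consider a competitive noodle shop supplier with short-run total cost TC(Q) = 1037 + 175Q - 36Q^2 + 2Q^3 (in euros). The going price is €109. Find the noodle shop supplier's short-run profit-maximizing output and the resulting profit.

Profit = -€69 at Q = 11

AVC = 175 - 36Q + 2Q^2; min AVC = €13 at Q = 9. Since P = €109 ≥ min AVC, the firm produces.
MC = 175 - 72Q + 6Q^2. Setting P = MC and taking the root on the rising branch gives Q* = 11.
TR = 109·11 = 1199. TC = 1037 + 231 = 1268. Profit = 1199 − 1268 = -€69.
That loss of €69 beats the €1037 the firm would lose by shutting down; producing recovers €968 of fixed cost.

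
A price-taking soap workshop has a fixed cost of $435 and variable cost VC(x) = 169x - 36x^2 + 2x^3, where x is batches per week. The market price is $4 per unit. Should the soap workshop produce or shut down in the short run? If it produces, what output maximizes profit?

Strip out fixed cost: VC = 169x - 36x^2 + 2x^3. Then AVC = 169 - 36x + 2x^2 and MC = 169 - 72x + 6x^2.
The AVC parabola has its vertex at x = 36/4 = 9, where AVC = 169 - 36·9 + 2·9^2 = $7.
With P < min AVC ($4 < $7), every unit sold adds to the loss.
The firm minimizes its loss by shutting down and losing only its fixed cost of $435.

Shut down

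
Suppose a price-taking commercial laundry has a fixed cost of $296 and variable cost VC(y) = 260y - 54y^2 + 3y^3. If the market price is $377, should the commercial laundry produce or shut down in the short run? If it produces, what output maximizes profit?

Produce at y = 13

Variable cost is VC = 260y - 54y^2 + 3y^3, so AVC = VC/y = 260 - 54y + 3y^2 and MC = dTC/dy = 260 - 108y + 9y^2.
AVC hits its minimum where MC = AVC, at y = 9, giving min AVC = 260 - 54·9 + 3·9^2 = $17.
Because $377 ≥ $17, revenue can cover variable cost; the firm operates.
Set P = MC: 377 = 260 - 108y + 9y^2 → -117 - 108y + 9y^2 = 0. The roots are y = -1 and y = 13; the profit-maximizing output is on the rising part of MC, so y* = 13.
Check: AVC at y = 13 is $65 ≤ P, so revenue covers variable cost.
Profit = P·y − TC = 377·13 − 1141 = $3760.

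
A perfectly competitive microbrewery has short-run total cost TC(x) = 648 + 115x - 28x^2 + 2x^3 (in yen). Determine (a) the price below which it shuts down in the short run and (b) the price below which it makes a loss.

AVC = 115 - 28x + 2x^2; minimized at x = 7, giving min AVC = ¥17. That is the shutdown price.
ATC = 648/x + 115 - 28x + 2x^2. Setting dATC/dx = −648/x^2 − 28 + 4x = 0 gives x = 9 (since 4·9^3 − 28·9^2 = 648).
min ATC = 648/9 + 115 − 28·9 + 2·9^2 = ¥97. That is the break-even price.
Between these two prices the firm operates at a loss; above ¥97 it earns a profit.

Shutdown price = ¥17; break-even price = ¥97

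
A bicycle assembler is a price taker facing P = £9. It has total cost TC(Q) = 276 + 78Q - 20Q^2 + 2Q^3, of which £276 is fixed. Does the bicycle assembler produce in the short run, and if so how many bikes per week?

Variable cost is VC = 78Q - 20Q^2 + 2Q^3, so AVC = VC/Q = 78 - 20Q + 2Q^2 and MC = dTC/dQ = 78 - 40Q + 6Q^2.
The AVC parabola has its vertex at Q = 20/4 = 5, where AVC = 78 - 20·5 + 2·5^2 = £28.
With P < min AVC (£9 < £28), every unit sold adds to the loss.
The firm minimizes its loss by shutting down and losing only its fixed cost of £276.

Shut down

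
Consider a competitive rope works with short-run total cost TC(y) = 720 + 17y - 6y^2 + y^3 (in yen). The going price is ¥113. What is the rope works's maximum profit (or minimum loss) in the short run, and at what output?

Profit = -¥80 at y = 8

AVC = 17 - 6y + y^2 has its minimum ¥8 at y = 3; price ¥113 clears that bar, so the firm operates.
MC = 17 - 12y + 3y^2. Setting P = MC and taking the root on the rising branch gives y* = 8.
TR = 113·8 = 904. TC = 720 + 264 = 984. Profit = 904 − 984 = -¥80.
Shutting down would mean losing the fixed cost of ¥720, so operating at a loss of ¥80 is better by ¥640.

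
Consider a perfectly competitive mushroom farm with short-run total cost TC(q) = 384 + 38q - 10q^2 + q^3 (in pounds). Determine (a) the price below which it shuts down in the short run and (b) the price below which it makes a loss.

AVC = 38 - 10q + q^2; minimized at q = 5, giving min AVC = £13. That is the shutdown price.
ATC = 384/q + 38 - 10q + q^2. Setting dATC/dq = −384/q^2 − 10 + 2q = 0 gives q = 8 (since 2·8^3 − 10·8^2 = 384).
min ATC = 384/8 + 38 − 10·8 + 8^2 = £70. That is the break-even price.
For £13 ≤ P < £70 the firm produces at a loss; below £13 it shuts down.

Shutdown price = £13; break-even price = £70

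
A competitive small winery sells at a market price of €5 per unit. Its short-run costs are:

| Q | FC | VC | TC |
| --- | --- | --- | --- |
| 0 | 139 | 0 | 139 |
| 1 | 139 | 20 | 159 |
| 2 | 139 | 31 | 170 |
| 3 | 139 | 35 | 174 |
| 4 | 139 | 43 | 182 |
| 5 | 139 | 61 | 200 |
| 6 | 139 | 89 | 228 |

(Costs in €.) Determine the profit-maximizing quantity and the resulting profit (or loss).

Q = 0 (shut down); profit = -€139

Profit at each row (π = 5Q − TC): Q=0: -139; Q=1: -154; Q=2: -160; Q=3: -159; Q=4: -162; Q=5: -175; Q=6: -198.
Profit is highest at Q = 0. Equivalently, the lowest AVC in the table is 43/4 ≈ €10.75 at Q = 4, and P = €5 falls below it — price never covers variable cost, so the firm shuts down and loses only its fixed cost.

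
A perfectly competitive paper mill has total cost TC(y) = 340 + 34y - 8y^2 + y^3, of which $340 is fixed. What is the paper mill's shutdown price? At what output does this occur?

The shutdown price is the minimum of AVC. VC = 34y - 8y^2 + y^3, so AVC = 34 - 8y + y^2.
At the minimum of AVC, MC = AVC. MC = 34 - 16y + 3y^2; setting MC = AVC gives 2y^2 - 8y = 0, so y = 4. min AVC = 18.
The firm shuts down for any P below $18.

$18 per unit, at y = 4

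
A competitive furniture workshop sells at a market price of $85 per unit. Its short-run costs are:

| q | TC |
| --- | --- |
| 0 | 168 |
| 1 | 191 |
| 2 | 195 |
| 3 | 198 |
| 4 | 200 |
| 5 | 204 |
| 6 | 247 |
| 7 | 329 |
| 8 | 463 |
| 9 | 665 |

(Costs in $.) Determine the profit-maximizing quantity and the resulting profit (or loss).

q = 7; profit = $266

Profit at each row (π = 85q − TC): q=0: -168; q=1: -106; q=2: -25; q=3: 57; q=4: 140; q=5: 221; q=6: 263; q=7: 266; q=8: 217; q=9: 100.
Profit is maximized at q = 7. AVC there is 161/7 = $23 ≤ P, so producing beats shutting down (which would give -$168).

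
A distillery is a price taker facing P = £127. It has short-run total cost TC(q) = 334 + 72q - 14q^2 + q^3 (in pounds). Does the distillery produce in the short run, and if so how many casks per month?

From TC, MC = TC'(q) = 72 - 28q + 3q^2 and AVC = VC/q = 72 - 14q + q^2.
AVC hits its minimum where MC = AVC, at q = 7, giving min AVC = 72 - 14·7 + 7^2 = £23.
Since P = £127 ≥ min AVC = £23, price covers variable cost and the firm should produce.
Set P = MC: 127 = 72 - 28q + 3q^2 → -55 - 28q + 3q^2 = 0. The roots are q = -5/3 and q = 11; the profit-maximizing output is on the rising part of MC, so q* = 11.
Check: AVC at q = 11 is £39 ≤ P, so revenue covers variable cost.
Profit = P·q − TC = 127·11 − 763 = £634.

Produce at q = 11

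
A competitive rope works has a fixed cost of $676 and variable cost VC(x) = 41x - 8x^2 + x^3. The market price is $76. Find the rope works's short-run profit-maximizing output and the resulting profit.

AVC = 41 - 8x + x^2; min AVC = $25 at x = 4. Since P = $76 ≥ min AVC, the firm produces.
MC = 41 - 16x + 3x^2. Setting P = MC and taking the root on the rising branch gives x* = 7.
TR = 76·7 = 532. TC = 676 + 238 = 914. Profit = 532 − 914 = -$382.
Shutting down would mean losing the fixed cost of $676, so operating at a loss of $382 is better by $294.

Profit = -$382 at x = 7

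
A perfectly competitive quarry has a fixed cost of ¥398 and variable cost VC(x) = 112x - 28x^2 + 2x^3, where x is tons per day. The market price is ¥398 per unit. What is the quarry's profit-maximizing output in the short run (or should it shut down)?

Strip out fixed cost: VC = 112x - 28x^2 + 2x^3. Then AVC = 112 - 28x + 2x^2 and MC = 112 - 56x + 6x^2.
The AVC parabola has its vertex at x = 28/4 = 7, where AVC = 112 - 28·7 + 2·7^2 = ¥14.
P = ¥398 exceeds min AVC = ¥14, so the firm stays open.
P = MC gives -286 - 56x + 6x^2 = 0, with roots -11/3 and 13. Take the larger (rising MC): x* = 13.
Check: AVC at x = 13 is ¥86 ≤ P, so revenue covers variable cost.
Profit = P·x − TC = 398·13 − 1516 = ¥3658.

Produce at x = 13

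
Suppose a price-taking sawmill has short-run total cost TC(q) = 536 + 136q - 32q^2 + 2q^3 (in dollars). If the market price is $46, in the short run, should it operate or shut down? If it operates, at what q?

From TC, MC = TC'(q) = 136 - 64q + 6q^2 and AVC = VC/q = 136 - 32q + 2q^2.
AVC is minimized where dAVC/dq = -32 + 4q = 0, at q = 8; min AVC = 136 - 32·8 + 2·8^2 = $8.
Because $46 ≥ $8, revenue can cover variable cost; the firm operates.
Set P = MC: 46 = 136 - 64q + 6q^2 → 90 - 64q + 6q^2 = 0. The roots are q = 5/3 and q = 9; the profit-maximizing output is on the rising part of MC, so q* = 9.
Check: AVC at q = 9 is $10 ≤ P, so revenue covers variable cost.
Profit = P·q − TC = 46·9 − 626 = -$212, a loss, but smaller than the $536 fixed cost the firm would lose by shutting down.

Produce at q = 9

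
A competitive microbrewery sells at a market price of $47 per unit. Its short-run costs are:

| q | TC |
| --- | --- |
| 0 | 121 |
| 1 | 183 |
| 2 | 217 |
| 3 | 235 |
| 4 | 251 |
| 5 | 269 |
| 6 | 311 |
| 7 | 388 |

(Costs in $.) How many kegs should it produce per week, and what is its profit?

Tabulate TR − TC: q=0: -121; q=1: -136; q=2: -123; q=3: -94; q=4: -63; q=5: -34; q=6: -29; q=7: -59.
Profit is maximized at q = 6. AVC there is 190/6 = $31.67 ≤ P, so producing beats shutting down (which would give -$121).

q = 6; profit = -$29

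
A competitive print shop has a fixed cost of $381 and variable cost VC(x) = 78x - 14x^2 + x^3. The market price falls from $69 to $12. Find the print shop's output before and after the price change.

Output falls from 9 to 0 (the firm shuts down)

AVC = 78 - 14x + x^2, minimized at x = 7 where min AVC = $29. MC = 78 - 28x + 3x^2.
With P = $69 above the shutdown price, P = MC gives x = 9.
At P = $12 < min AVC = $29, price no longer covers variable cost at any output, so the firm shuts down: x = 0.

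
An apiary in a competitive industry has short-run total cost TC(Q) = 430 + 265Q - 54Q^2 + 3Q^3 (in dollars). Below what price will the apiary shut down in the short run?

$22 per unit

The firm shuts down when price falls below the minimum of average variable cost. AVC = VC/Q = 265 - 54Q + 3Q^2.
At the minimum of AVC, MC = AVC. MC = 265 - 108Q + 9Q^2; setting MC = AVC gives 6Q^2 - 54Q = 0, so Q = 9. min AVC = 22.
So the shutdown price is $22.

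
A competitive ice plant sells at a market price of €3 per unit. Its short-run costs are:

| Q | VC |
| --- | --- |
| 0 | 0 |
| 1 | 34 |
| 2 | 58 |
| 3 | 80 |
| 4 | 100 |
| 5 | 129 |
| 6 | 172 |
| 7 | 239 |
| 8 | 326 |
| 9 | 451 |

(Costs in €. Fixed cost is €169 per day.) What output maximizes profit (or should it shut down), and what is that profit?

Q = 0 (shut down); profit = -€169

Tabulate TR − TC: Q=0: -169; Q=1: -200; Q=2: -221; Q=3: -240; Q=4: -257; Q=5: -283; Q=6: -323; Q=7: -387; Q=8: -471; Q=9: -593.
Profit is highest at Q = 0. Equivalently, the lowest AVC in the table is 100/4 ≈ €25 at Q = 4, and P = €3 falls below it — price never covers variable cost, so the firm shuts down and loses only its fixed cost.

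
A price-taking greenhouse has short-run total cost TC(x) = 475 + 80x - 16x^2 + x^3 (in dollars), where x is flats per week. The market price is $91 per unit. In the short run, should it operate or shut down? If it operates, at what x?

Produce at x = 11

From TC, MC = TC'(x) = 80 - 32x + 3x^2 and AVC = VC/x = 80 - 16x + x^2.
The AVC parabola has its vertex at x = 16/2 = 8, where AVC = 80 - 16·8 + 8^2 = $16.
P = $91 exceeds min AVC = $16, so the firm stays open.
Set P = MC: 91 = 80 - 32x + 3x^2 → -11 - 32x + 3x^2 = 0. The roots are x = -1/3 and x = 11; the profit-maximizing output is on the rising part of MC, so x* = 11.
Check: AVC at x = 11 is $25 ≤ P, so revenue covers variable cost.
Profit = P·x − TC = 91·11 − 750 = $251.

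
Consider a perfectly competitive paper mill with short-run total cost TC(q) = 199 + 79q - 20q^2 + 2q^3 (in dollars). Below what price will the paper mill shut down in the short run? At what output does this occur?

$29 per unit, at q = 5

The firm shuts down when price falls below the minimum of average variable cost. AVC = VC/q = 79 - 20q + 2q^2.
dAVC/dq = -20 + 4q = 0 gives q = 5. min AVC = 79 - 20·5 + 2·5^2 = 29.
The firm shuts down for any P below $29.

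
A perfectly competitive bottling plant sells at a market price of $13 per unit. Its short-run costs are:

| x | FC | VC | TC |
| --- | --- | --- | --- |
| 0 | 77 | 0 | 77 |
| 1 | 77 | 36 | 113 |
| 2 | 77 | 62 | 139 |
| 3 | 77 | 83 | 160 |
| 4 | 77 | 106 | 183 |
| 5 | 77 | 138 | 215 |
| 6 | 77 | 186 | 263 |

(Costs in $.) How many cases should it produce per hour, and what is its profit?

Profit at each row (π = 13x − TC): x=0: -77; x=1: -100; x=2: -113; x=3: -121; x=4: -131; x=5: -150; x=6: -185.
Profit is highest at x = 0. Equivalently, the lowest AVC in the table is 106/4 ≈ $26.50 at x = 4, and P = $13 falls below it — price never covers variable cost, so the firm shuts down and loses only its fixed cost.

x = 0 (shut down); profit = -$77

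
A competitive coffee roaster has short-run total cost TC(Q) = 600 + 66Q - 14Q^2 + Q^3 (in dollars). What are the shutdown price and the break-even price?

Shutdown price = $17; break-even price = $86

AVC = 66 - 14Q + Q^2; minimized at Q = 7, giving min AVC = $17. That is the shutdown price.
ATC = 600/Q + 66 - 14Q + Q^2. Setting dATC/dQ = −600/Q^2 − 14 + 2Q = 0 gives Q = 10 (since 2·10^3 − 14·10^2 = 600).
min ATC = 600/10 + 66 − 14·10 + 10^2 = $86. That is the break-even price.
For $17 ≤ P < $86 the firm produces at a loss; below $17 it shuts down.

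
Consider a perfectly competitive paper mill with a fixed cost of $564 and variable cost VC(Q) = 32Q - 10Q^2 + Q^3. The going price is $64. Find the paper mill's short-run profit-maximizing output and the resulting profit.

Profit = -$180 at Q = 8

AVC = 32 - 10Q + Q^2 has its minimum $7 at Q = 5; price $64 clears that bar, so the firm operates.
MC = 32 - 20Q + 3Q^2. Setting P = MC and taking the root on the rising branch gives Q* = 8.
TR = 64·8 = 512. TC = 564 + 128 = 692. Profit = 512 − 692 = -$180.
By producing, the firm covers all variable cost plus $384 of fixed cost; shutting down would lose the full $564.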